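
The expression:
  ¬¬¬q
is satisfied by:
  {q: False}


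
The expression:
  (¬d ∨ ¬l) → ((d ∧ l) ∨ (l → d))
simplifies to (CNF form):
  d ∨ ¬l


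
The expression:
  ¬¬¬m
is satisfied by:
  {m: False}


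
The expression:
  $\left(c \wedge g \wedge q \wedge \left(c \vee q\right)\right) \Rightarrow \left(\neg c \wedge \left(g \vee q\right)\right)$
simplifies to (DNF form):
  $\neg c \vee \neg g \vee \neg q$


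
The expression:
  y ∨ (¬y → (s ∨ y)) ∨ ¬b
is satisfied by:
  {y: True, s: True, b: False}
  {y: True, s: False, b: False}
  {s: True, y: False, b: False}
  {y: False, s: False, b: False}
  {y: True, b: True, s: True}
  {y: True, b: True, s: False}
  {b: True, s: True, y: False}


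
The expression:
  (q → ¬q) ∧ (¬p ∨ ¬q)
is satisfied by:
  {q: False}


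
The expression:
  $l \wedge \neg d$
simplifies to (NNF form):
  $l \wedge \neg d$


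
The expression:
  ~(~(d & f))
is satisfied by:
  {d: True, f: True}


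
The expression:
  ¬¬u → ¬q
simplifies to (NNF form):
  ¬q ∨ ¬u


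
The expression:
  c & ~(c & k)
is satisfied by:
  {c: True, k: False}


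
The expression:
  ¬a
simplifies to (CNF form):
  ¬a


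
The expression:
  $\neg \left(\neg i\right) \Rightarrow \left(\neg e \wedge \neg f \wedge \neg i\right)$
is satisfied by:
  {i: False}


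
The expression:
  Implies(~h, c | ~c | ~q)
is always true.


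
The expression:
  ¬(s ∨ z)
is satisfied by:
  {z: False, s: False}


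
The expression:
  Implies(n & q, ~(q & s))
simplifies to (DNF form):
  ~n | ~q | ~s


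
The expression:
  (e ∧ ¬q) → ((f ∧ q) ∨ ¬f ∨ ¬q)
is always true.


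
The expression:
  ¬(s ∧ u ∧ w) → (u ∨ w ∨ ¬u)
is always true.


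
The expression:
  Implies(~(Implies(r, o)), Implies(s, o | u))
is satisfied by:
  {o: True, u: True, s: False, r: False}
  {o: True, s: False, u: False, r: False}
  {u: True, o: False, s: False, r: False}
  {o: False, s: False, u: False, r: False}
  {r: True, o: True, u: True, s: False}
  {r: True, o: True, s: False, u: False}
  {r: True, u: True, o: False, s: False}
  {r: True, o: False, s: False, u: False}
  {o: True, s: True, u: True, r: False}
  {o: True, s: True, r: False, u: False}
  {s: True, u: True, r: False, o: False}
  {s: True, r: False, u: False, o: False}
  {o: True, s: True, r: True, u: True}
  {o: True, s: True, r: True, u: False}
  {s: True, r: True, u: True, o: False}


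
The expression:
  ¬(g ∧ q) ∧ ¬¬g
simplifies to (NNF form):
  g ∧ ¬q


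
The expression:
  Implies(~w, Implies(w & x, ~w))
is always true.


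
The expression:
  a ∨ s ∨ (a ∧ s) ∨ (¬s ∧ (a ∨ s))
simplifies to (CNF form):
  a ∨ s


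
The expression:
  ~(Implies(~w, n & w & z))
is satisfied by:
  {w: False}


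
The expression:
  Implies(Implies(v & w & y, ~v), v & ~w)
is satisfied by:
  {y: True, v: True, w: False}
  {v: True, w: False, y: False}
  {y: True, w: True, v: True}


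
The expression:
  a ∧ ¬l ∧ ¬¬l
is never true.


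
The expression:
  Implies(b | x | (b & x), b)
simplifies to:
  b | ~x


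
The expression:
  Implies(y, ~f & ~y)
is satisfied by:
  {y: False}


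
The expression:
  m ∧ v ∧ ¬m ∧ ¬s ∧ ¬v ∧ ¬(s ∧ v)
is never true.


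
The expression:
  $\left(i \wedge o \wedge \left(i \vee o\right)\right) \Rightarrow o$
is always true.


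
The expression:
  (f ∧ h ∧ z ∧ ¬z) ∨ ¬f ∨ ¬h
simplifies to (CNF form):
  ¬f ∨ ¬h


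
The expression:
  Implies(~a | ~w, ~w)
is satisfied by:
  {a: True, w: False}
  {w: False, a: False}
  {w: True, a: True}


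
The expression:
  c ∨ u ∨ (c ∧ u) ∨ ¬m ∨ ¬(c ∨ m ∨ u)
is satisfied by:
  {u: True, c: True, m: False}
  {u: True, m: False, c: False}
  {c: True, m: False, u: False}
  {c: False, m: False, u: False}
  {u: True, c: True, m: True}
  {u: True, m: True, c: False}
  {c: True, m: True, u: False}


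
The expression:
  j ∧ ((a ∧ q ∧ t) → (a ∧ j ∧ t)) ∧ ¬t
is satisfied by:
  {j: True, t: False}


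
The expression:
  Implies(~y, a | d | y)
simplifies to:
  a | d | y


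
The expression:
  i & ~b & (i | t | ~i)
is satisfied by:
  {i: True, b: False}


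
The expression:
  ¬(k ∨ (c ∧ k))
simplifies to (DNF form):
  ¬k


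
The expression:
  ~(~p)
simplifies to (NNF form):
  p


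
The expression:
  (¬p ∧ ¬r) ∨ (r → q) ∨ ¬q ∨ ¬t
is always true.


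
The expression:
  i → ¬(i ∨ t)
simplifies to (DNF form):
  ¬i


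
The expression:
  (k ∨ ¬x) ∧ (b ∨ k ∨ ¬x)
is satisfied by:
  {k: True, x: False}
  {x: False, k: False}
  {x: True, k: True}


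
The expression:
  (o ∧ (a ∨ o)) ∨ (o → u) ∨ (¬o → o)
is always true.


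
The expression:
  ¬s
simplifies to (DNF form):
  ¬s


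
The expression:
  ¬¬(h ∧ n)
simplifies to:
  h ∧ n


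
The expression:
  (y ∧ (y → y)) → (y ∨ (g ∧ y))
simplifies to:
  True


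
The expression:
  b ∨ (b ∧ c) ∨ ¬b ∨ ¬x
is always true.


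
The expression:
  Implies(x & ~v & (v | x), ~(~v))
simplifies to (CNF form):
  v | ~x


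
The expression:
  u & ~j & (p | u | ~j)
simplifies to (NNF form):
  u & ~j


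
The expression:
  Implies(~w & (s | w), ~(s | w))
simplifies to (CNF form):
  w | ~s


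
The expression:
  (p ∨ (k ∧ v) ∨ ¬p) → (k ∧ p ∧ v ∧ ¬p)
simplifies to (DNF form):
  False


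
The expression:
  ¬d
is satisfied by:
  {d: False}


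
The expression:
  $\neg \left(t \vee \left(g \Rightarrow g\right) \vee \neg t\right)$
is never true.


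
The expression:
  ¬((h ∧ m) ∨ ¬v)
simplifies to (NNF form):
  v ∧ (¬h ∨ ¬m)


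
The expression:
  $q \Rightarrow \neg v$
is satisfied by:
  {v: False, q: False}
  {q: True, v: False}
  {v: True, q: False}


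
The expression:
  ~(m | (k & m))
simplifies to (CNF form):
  ~m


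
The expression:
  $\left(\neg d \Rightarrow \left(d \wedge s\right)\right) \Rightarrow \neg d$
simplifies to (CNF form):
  $\neg d$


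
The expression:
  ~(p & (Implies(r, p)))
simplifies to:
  ~p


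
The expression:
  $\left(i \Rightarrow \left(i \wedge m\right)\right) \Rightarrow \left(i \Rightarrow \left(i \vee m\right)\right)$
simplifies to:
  $\text{True}$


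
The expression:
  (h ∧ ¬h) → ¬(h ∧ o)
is always true.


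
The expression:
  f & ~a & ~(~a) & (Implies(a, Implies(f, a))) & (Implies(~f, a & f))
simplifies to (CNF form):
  False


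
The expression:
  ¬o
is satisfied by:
  {o: False}


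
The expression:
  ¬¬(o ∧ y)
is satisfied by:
  {o: True, y: True}


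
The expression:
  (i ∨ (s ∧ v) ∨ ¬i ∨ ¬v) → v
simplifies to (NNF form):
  v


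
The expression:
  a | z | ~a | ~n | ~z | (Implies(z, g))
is always true.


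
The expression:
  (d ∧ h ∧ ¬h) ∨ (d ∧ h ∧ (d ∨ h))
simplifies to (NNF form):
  d ∧ h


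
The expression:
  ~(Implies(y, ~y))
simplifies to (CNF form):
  y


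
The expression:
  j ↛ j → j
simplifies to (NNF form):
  True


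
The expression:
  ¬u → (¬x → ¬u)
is always true.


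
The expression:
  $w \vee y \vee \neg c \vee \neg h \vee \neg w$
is always true.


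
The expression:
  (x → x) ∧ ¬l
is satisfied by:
  {l: False}


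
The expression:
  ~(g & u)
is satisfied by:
  {g: False, u: False}
  {u: True, g: False}
  {g: True, u: False}


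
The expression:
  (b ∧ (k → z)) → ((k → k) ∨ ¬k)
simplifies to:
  True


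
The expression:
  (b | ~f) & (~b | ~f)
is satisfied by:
  {f: False}


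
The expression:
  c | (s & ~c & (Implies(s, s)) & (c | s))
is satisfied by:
  {c: True, s: True}
  {c: True, s: False}
  {s: True, c: False}


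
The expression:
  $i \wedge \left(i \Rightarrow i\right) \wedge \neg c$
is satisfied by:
  {i: True, c: False}


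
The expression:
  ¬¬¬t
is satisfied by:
  {t: False}


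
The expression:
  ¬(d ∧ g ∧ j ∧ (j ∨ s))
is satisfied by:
  {g: False, d: False, j: False}
  {j: True, g: False, d: False}
  {d: True, g: False, j: False}
  {j: True, d: True, g: False}
  {g: True, j: False, d: False}
  {j: True, g: True, d: False}
  {d: True, g: True, j: False}


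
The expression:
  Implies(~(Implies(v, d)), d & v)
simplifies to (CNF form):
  d | ~v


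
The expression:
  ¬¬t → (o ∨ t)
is always true.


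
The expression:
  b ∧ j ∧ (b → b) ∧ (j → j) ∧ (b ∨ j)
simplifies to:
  b ∧ j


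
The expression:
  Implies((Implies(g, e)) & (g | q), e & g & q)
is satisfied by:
  {e: False, q: False, g: False}
  {g: True, e: False, q: False}
  {e: True, g: False, q: False}
  {q: True, g: True, e: False}
  {q: True, g: True, e: True}


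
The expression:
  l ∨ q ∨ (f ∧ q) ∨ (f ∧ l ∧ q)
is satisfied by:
  {q: True, l: True}
  {q: True, l: False}
  {l: True, q: False}


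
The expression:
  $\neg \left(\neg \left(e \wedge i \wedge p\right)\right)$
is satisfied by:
  {i: True, p: True, e: True}


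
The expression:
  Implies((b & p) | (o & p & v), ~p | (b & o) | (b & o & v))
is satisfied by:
  {v: False, p: False, b: False, o: False}
  {o: True, v: False, p: False, b: False}
  {v: True, o: False, p: False, b: False}
  {o: True, v: True, p: False, b: False}
  {b: True, o: False, v: False, p: False}
  {b: True, o: True, v: False, p: False}
  {b: True, v: True, o: False, p: False}
  {b: True, o: True, v: True, p: False}
  {p: True, b: False, v: False, o: False}
  {p: True, o: True, b: False, v: False}
  {p: True, v: True, b: False, o: False}
  {o: True, p: True, b: True, v: False}
  {o: True, p: True, b: True, v: True}


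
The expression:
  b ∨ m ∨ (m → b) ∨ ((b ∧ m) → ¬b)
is always true.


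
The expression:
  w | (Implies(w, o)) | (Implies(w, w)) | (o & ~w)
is always true.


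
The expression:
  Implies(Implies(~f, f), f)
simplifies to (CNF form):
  True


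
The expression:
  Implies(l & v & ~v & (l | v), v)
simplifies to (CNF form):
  True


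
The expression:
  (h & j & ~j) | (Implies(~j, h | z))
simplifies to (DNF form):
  h | j | z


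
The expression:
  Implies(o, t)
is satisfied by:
  {t: True, o: False}
  {o: False, t: False}
  {o: True, t: True}


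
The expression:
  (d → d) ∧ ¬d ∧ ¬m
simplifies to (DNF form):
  ¬d ∧ ¬m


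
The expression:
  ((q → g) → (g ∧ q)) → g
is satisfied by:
  {g: True, q: False}
  {q: False, g: False}
  {q: True, g: True}


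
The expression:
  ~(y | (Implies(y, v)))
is never true.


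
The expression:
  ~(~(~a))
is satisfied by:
  {a: False}


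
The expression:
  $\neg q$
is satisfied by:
  {q: False}


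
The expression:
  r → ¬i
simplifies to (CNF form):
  ¬i ∨ ¬r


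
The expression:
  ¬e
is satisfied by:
  {e: False}


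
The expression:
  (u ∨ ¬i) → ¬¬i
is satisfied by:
  {i: True}


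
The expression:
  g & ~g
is never true.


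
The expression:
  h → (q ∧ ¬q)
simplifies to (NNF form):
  ¬h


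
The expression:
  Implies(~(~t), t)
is always true.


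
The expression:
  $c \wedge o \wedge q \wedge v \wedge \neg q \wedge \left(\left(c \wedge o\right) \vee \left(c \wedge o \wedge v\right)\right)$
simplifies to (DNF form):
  $\text{False}$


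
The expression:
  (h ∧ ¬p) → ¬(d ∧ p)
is always true.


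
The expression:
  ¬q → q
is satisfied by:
  {q: True}


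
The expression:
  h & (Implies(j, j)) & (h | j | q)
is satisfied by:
  {h: True}


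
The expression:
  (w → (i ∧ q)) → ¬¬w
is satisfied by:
  {w: True}


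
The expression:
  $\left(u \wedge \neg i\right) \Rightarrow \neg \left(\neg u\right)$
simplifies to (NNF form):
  $\text{True}$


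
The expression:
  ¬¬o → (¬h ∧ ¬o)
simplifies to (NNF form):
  ¬o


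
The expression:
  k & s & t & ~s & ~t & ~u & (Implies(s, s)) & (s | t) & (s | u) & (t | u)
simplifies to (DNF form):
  False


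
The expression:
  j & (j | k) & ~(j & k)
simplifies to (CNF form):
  j & ~k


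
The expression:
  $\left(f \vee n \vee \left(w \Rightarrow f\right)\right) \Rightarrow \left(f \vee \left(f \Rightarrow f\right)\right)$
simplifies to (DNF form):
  $\text{True}$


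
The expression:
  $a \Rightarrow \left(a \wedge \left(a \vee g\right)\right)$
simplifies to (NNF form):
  $\text{True}$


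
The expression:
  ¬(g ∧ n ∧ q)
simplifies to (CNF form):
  ¬g ∨ ¬n ∨ ¬q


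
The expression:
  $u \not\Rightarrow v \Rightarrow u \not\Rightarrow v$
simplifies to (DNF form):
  $\text{True}$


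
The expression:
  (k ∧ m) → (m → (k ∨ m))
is always true.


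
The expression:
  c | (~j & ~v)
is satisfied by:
  {c: True, j: False, v: False}
  {c: True, v: True, j: False}
  {c: True, j: True, v: False}
  {c: True, v: True, j: True}
  {v: False, j: False, c: False}


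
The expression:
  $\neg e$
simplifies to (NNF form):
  $\neg e$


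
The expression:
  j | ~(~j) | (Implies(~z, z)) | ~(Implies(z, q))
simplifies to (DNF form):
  j | z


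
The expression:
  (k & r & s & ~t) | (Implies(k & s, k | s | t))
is always true.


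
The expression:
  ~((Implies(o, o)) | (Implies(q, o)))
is never true.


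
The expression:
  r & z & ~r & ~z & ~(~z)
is never true.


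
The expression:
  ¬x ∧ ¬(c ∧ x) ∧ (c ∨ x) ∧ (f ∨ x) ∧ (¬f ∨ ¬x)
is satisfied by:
  {c: True, f: True, x: False}


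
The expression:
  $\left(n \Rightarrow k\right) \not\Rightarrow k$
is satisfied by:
  {n: False, k: False}


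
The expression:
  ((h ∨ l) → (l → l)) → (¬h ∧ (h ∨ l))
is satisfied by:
  {l: True, h: False}


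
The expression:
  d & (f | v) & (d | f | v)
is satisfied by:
  {v: True, f: True, d: True}
  {v: True, d: True, f: False}
  {f: True, d: True, v: False}


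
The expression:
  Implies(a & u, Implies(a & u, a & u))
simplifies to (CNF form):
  True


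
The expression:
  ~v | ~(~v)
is always true.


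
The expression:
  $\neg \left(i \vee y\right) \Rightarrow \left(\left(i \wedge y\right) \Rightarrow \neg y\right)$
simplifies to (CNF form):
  $\text{True}$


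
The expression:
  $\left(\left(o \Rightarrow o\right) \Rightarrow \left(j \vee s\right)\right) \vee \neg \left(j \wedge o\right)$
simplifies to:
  $\text{True}$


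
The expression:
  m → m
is always true.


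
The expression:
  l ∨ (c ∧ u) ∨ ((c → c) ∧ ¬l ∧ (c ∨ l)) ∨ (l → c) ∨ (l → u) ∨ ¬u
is always true.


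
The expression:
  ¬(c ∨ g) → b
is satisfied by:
  {b: True, c: True, g: True}
  {b: True, c: True, g: False}
  {b: True, g: True, c: False}
  {b: True, g: False, c: False}
  {c: True, g: True, b: False}
  {c: True, g: False, b: False}
  {g: True, c: False, b: False}


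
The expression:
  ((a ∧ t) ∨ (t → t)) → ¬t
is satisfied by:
  {t: False}


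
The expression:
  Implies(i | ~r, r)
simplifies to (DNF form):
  r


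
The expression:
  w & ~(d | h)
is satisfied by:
  {w: True, d: False, h: False}


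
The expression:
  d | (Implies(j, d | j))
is always true.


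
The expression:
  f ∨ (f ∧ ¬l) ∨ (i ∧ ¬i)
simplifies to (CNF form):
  f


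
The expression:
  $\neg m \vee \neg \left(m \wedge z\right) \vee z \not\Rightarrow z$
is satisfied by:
  {m: False, z: False}
  {z: True, m: False}
  {m: True, z: False}


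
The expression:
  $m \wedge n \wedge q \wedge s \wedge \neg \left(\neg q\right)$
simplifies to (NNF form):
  $m \wedge n \wedge q \wedge s$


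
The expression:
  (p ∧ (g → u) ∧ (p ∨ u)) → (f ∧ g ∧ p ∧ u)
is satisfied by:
  {g: True, f: True, u: False, p: False}
  {g: True, f: False, u: False, p: False}
  {g: True, u: True, f: True, p: False}
  {g: True, u: True, f: False, p: False}
  {f: True, g: False, u: False, p: False}
  {f: False, g: False, u: False, p: False}
  {u: True, f: True, g: False, p: False}
  {u: True, f: False, g: False, p: False}
  {p: True, g: True, f: True, u: False}
  {p: True, g: True, f: False, u: False}
  {p: True, g: True, u: True, f: True}


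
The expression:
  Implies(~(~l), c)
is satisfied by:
  {c: True, l: False}
  {l: False, c: False}
  {l: True, c: True}


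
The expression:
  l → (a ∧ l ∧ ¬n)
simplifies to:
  (a ∧ ¬n) ∨ ¬l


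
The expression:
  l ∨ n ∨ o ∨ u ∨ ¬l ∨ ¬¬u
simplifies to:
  True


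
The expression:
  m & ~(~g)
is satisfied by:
  {m: True, g: True}


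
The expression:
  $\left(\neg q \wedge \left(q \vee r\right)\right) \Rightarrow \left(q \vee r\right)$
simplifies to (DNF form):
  $\text{True}$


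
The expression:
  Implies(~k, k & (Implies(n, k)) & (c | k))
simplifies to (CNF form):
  k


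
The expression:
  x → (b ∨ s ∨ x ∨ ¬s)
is always true.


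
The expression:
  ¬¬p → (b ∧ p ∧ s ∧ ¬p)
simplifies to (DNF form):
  ¬p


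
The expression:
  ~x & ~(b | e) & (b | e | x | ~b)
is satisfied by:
  {x: False, e: False, b: False}


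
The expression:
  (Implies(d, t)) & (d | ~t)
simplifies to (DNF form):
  (d & t) | (~d & ~t)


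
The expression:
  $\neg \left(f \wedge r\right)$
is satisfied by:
  {r: False, f: False}
  {f: True, r: False}
  {r: True, f: False}


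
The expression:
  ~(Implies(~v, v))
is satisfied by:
  {v: False}


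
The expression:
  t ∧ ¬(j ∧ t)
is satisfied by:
  {t: True, j: False}


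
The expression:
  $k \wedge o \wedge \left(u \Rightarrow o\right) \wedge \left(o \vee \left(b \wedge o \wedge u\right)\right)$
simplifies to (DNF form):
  $k \wedge o$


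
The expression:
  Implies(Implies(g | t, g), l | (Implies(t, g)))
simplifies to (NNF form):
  True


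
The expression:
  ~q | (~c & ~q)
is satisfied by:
  {q: False}


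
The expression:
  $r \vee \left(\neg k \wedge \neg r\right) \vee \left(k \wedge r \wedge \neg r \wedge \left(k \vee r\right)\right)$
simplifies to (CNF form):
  $r \vee \neg k$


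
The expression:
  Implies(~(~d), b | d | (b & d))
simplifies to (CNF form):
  True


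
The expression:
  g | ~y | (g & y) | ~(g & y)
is always true.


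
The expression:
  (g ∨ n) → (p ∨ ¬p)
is always true.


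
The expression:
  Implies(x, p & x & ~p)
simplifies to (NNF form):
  ~x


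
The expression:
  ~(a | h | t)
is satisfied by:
  {h: False, t: False, a: False}


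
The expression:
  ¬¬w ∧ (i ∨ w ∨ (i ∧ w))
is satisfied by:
  {w: True}


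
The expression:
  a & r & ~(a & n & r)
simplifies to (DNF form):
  a & r & ~n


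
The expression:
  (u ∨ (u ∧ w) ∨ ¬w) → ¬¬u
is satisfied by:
  {u: True, w: True}
  {u: True, w: False}
  {w: True, u: False}


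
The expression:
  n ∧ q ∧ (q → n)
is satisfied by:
  {q: True, n: True}


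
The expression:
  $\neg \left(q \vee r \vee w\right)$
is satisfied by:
  {q: False, w: False, r: False}


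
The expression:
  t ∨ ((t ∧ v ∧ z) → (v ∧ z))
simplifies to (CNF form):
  True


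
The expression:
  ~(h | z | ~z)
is never true.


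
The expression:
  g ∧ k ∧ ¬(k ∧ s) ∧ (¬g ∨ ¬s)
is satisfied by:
  {g: True, k: True, s: False}


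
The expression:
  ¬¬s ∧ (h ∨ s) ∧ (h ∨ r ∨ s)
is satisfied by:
  {s: True}


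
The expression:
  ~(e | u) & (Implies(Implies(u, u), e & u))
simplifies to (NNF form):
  False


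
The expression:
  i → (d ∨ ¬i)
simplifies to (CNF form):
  d ∨ ¬i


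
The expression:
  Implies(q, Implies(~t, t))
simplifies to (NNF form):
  t | ~q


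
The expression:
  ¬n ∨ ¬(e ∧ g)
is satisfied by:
  {g: False, e: False, n: False}
  {n: True, g: False, e: False}
  {e: True, g: False, n: False}
  {n: True, e: True, g: False}
  {g: True, n: False, e: False}
  {n: True, g: True, e: False}
  {e: True, g: True, n: False}


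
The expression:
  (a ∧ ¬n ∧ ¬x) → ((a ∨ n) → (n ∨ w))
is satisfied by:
  {n: True, x: True, w: True, a: False}
  {n: True, x: True, w: False, a: False}
  {n: True, w: True, a: False, x: False}
  {n: True, w: False, a: False, x: False}
  {x: True, w: True, a: False, n: False}
  {x: True, w: False, a: False, n: False}
  {w: True, x: False, a: False, n: False}
  {w: False, x: False, a: False, n: False}
  {n: True, x: True, a: True, w: True}
  {n: True, x: True, a: True, w: False}
  {n: True, a: True, w: True, x: False}
  {n: True, a: True, w: False, x: False}
  {a: True, x: True, w: True, n: False}
  {a: True, x: True, w: False, n: False}
  {a: True, w: True, x: False, n: False}


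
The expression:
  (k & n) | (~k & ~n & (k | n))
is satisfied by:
  {n: True, k: True}


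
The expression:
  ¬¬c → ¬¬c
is always true.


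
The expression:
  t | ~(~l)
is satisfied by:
  {t: True, l: True}
  {t: True, l: False}
  {l: True, t: False}


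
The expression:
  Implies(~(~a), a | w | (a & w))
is always true.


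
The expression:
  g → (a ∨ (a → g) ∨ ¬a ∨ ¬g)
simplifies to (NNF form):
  True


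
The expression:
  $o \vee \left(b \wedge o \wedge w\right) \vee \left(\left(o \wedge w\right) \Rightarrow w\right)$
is always true.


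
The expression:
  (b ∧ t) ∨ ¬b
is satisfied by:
  {t: True, b: False}
  {b: False, t: False}
  {b: True, t: True}


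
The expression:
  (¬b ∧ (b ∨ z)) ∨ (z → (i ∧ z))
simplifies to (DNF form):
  i ∨ ¬b ∨ ¬z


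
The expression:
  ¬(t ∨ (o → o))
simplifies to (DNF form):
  False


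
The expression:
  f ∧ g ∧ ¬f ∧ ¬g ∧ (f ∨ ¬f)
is never true.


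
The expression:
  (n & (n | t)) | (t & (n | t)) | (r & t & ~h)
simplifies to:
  n | t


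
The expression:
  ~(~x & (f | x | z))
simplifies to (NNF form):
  x | (~f & ~z)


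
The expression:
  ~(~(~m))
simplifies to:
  ~m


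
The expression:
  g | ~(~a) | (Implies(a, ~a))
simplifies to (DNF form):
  True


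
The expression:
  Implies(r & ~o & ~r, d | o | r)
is always true.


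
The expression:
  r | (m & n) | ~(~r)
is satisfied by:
  {r: True, m: True, n: True}
  {r: True, m: True, n: False}
  {r: True, n: True, m: False}
  {r: True, n: False, m: False}
  {m: True, n: True, r: False}


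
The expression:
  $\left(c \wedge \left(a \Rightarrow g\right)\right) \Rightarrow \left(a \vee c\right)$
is always true.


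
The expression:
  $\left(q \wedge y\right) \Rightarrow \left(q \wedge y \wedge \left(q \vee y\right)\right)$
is always true.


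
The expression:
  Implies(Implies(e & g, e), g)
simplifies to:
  g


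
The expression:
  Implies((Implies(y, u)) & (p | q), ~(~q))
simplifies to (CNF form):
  (q | y | ~p) & (q | ~p | ~u)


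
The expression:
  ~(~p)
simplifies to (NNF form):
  p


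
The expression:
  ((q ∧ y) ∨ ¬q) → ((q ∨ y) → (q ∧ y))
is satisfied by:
  {q: True, y: False}
  {y: False, q: False}
  {y: True, q: True}


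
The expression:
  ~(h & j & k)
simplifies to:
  ~h | ~j | ~k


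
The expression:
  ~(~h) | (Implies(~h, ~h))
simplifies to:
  True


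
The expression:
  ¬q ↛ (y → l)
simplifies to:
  y ∧ ¬l ∧ ¬q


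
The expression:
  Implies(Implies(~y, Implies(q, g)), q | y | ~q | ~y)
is always true.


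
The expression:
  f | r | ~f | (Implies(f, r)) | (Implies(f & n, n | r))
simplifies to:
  True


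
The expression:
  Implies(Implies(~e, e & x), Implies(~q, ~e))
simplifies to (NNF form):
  q | ~e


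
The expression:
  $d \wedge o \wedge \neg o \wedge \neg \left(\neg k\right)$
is never true.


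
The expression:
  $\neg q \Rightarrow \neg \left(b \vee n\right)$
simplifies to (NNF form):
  $q \vee \left(\neg b \wedge \neg n\right)$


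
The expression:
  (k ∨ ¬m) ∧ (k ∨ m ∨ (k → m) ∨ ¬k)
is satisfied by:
  {k: True, m: False}
  {m: False, k: False}
  {m: True, k: True}


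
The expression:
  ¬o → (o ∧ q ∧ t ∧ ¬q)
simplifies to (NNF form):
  o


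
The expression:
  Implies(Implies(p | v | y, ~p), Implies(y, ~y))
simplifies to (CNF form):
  p | ~y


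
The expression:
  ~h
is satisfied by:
  {h: False}


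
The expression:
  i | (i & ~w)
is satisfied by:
  {i: True}


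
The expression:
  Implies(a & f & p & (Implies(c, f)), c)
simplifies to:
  c | ~a | ~f | ~p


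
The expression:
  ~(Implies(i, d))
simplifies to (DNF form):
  i & ~d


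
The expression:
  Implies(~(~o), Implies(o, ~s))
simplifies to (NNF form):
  ~o | ~s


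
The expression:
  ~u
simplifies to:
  ~u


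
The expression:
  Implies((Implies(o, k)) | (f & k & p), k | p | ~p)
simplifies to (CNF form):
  True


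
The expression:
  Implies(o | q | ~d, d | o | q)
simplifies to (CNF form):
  d | o | q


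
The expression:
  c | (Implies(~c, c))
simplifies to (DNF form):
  c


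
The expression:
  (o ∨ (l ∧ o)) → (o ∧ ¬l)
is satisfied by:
  {l: False, o: False}
  {o: True, l: False}
  {l: True, o: False}


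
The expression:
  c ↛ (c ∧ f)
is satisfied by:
  {c: True, f: False}


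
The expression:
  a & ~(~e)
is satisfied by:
  {a: True, e: True}


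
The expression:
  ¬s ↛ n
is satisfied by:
  {n: True, s: False}
  {s: False, n: False}
  {s: True, n: True}


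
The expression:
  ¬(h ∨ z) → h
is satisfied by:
  {z: True, h: True}
  {z: True, h: False}
  {h: True, z: False}


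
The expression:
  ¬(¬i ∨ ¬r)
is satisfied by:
  {r: True, i: True}


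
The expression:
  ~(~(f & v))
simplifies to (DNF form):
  f & v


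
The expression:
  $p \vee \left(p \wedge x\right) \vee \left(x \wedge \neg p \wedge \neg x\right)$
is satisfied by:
  {p: True}


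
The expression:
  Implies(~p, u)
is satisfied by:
  {u: True, p: True}
  {u: True, p: False}
  {p: True, u: False}


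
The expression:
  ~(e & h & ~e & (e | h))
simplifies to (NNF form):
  True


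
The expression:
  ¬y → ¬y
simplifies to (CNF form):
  True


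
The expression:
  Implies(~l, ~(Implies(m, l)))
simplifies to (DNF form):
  l | m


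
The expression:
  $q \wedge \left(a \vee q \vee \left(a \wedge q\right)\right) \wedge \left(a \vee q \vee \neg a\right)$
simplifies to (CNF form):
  $q$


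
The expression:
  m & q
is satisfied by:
  {m: True, q: True}


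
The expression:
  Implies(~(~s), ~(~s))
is always true.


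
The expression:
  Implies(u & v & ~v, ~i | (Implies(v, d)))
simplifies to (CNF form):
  True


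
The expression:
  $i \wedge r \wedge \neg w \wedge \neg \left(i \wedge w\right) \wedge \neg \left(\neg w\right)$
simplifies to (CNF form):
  $\text{False}$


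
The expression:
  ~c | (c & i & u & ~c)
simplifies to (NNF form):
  ~c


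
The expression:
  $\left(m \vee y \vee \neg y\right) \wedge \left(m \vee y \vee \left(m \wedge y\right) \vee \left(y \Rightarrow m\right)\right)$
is always true.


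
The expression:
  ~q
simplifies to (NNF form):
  ~q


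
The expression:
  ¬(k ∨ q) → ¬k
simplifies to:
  True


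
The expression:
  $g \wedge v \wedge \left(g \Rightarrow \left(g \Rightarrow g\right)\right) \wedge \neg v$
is never true.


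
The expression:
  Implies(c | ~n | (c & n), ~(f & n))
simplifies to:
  ~c | ~f | ~n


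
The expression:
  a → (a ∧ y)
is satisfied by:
  {y: True, a: False}
  {a: False, y: False}
  {a: True, y: True}


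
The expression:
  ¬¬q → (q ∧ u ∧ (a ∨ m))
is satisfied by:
  {u: True, a: True, m: True, q: False}
  {u: True, a: True, m: False, q: False}
  {u: True, m: True, a: False, q: False}
  {u: True, m: False, a: False, q: False}
  {a: True, m: True, u: False, q: False}
  {a: True, m: False, u: False, q: False}
  {m: True, u: False, a: False, q: False}
  {m: False, u: False, a: False, q: False}
  {q: True, u: True, a: True, m: True}
  {q: True, u: True, a: True, m: False}
  {q: True, u: True, m: True, a: False}


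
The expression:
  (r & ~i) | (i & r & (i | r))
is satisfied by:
  {r: True}


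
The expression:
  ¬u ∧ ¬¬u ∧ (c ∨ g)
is never true.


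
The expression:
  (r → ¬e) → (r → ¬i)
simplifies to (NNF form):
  e ∨ ¬i ∨ ¬r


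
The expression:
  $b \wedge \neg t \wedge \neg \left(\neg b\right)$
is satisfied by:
  {b: True, t: False}


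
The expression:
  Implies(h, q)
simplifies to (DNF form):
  q | ~h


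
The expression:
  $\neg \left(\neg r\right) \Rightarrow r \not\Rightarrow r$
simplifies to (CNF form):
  $\neg r$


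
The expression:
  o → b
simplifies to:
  b ∨ ¬o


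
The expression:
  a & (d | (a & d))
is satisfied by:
  {a: True, d: True}


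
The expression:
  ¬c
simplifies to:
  ¬c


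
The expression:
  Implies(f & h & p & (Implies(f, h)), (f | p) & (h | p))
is always true.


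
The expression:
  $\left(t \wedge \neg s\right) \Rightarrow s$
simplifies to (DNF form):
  $s \vee \neg t$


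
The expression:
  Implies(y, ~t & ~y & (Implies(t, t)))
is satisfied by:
  {y: False}


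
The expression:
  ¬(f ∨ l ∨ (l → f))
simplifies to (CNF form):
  False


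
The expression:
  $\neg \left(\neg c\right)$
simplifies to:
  $c$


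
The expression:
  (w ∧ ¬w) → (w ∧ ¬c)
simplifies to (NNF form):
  True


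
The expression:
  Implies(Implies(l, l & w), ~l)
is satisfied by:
  {l: False, w: False}
  {w: True, l: False}
  {l: True, w: False}


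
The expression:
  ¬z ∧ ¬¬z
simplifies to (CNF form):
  False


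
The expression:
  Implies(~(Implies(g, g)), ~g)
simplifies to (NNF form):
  True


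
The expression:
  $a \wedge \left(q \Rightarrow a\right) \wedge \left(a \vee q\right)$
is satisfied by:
  {a: True}


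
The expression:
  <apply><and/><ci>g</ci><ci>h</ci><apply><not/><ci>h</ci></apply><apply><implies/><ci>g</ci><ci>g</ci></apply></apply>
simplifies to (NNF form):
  <false/>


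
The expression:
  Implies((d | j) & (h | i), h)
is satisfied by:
  {h: True, d: False, i: False, j: False}
  {j: True, h: True, d: False, i: False}
  {h: True, d: True, j: False, i: False}
  {j: True, h: True, d: True, i: False}
  {j: False, d: False, h: False, i: False}
  {j: True, d: False, h: False, i: False}
  {d: True, j: False, h: False, i: False}
  {j: True, d: True, h: False, i: False}
  {i: True, h: True, j: False, d: False}
  {i: True, j: True, h: True, d: False}
  {i: True, h: True, d: True, j: False}
  {i: True, j: True, h: True, d: True}
  {i: True, j: False, d: False, h: False}


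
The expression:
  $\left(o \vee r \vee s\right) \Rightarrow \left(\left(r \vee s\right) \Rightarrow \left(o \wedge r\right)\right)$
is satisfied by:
  {o: True, s: False, r: False}
  {s: False, r: False, o: False}
  {r: True, o: True, s: False}
  {r: True, o: True, s: True}


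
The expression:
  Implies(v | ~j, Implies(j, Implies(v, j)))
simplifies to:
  True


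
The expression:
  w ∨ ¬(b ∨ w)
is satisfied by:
  {w: True, b: False}
  {b: False, w: False}
  {b: True, w: True}


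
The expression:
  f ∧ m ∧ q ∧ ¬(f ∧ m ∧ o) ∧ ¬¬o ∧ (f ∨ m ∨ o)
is never true.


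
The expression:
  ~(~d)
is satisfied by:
  {d: True}


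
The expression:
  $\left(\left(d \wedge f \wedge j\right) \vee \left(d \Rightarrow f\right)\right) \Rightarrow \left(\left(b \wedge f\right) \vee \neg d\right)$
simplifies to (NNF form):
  $b \vee \neg d \vee \neg f$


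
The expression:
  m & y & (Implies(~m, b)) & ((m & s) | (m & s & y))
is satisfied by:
  {m: True, s: True, y: True}


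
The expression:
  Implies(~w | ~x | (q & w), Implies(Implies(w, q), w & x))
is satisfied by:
  {w: True, x: True, q: False}
  {w: True, q: False, x: False}
  {w: True, x: True, q: True}


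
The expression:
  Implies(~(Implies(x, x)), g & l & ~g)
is always true.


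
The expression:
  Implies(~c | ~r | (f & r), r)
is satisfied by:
  {r: True}


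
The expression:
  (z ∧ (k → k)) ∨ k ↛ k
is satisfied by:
  {z: True}


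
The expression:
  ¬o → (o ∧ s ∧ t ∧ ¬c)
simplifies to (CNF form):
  o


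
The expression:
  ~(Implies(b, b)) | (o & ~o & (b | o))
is never true.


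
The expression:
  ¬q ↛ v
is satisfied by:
  {v: True, q: False}
  {q: False, v: False}
  {q: True, v: True}


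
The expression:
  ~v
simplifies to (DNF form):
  ~v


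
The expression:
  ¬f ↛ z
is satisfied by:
  {z: True, f: False}
  {f: False, z: False}
  {f: True, z: True}


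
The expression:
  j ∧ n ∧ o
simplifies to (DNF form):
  j ∧ n ∧ o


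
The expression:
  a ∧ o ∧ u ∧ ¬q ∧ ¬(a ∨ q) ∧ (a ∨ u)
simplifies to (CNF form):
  False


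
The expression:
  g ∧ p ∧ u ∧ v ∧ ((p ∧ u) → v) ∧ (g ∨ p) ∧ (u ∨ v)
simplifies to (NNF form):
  g ∧ p ∧ u ∧ v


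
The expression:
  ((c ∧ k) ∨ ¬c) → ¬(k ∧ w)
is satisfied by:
  {w: False, k: False}
  {k: True, w: False}
  {w: True, k: False}


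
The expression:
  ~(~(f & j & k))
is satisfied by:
  {j: True, f: True, k: True}


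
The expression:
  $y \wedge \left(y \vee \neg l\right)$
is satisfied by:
  {y: True}


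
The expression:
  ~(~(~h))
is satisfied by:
  {h: False}


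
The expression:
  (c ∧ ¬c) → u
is always true.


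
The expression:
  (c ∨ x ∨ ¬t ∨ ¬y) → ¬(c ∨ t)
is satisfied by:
  {y: True, t: False, c: False, x: False}
  {y: False, t: False, c: False, x: False}
  {x: True, y: True, t: False, c: False}
  {x: True, y: False, t: False, c: False}
  {t: True, y: True, x: False, c: False}


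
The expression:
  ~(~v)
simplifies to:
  v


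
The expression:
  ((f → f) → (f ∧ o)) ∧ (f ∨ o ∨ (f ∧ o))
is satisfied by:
  {f: True, o: True}


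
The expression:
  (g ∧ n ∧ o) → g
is always true.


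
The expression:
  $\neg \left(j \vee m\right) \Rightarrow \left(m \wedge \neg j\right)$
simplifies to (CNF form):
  $j \vee m$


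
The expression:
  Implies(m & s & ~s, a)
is always true.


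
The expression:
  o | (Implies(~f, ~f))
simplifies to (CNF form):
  True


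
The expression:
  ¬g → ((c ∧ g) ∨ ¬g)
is always true.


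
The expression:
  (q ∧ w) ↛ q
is never true.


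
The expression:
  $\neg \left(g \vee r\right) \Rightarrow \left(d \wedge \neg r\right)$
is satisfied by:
  {r: True, d: True, g: True}
  {r: True, d: True, g: False}
  {r: True, g: True, d: False}
  {r: True, g: False, d: False}
  {d: True, g: True, r: False}
  {d: True, g: False, r: False}
  {g: True, d: False, r: False}


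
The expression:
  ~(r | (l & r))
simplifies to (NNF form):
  ~r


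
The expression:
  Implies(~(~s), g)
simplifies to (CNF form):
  g | ~s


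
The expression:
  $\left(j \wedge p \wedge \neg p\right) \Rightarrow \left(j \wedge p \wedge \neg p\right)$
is always true.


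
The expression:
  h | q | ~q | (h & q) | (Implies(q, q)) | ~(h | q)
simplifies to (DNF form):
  True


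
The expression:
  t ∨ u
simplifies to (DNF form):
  t ∨ u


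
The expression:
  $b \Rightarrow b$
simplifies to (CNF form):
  $\text{True}$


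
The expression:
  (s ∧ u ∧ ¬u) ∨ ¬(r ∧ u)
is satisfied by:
  {u: False, r: False}
  {r: True, u: False}
  {u: True, r: False}


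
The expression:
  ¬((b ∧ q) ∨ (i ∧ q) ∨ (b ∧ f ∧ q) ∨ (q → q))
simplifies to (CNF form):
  False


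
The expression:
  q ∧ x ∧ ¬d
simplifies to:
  q ∧ x ∧ ¬d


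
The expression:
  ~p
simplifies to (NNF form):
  ~p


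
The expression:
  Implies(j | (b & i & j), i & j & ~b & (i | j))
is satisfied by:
  {i: True, j: False, b: False}
  {i: False, j: False, b: False}
  {b: True, i: True, j: False}
  {b: True, i: False, j: False}
  {j: True, i: True, b: False}


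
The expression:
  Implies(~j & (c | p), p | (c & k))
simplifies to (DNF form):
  j | k | p | ~c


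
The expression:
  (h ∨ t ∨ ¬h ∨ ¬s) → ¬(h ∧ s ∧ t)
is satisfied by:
  {s: False, t: False, h: False}
  {h: True, s: False, t: False}
  {t: True, s: False, h: False}
  {h: True, t: True, s: False}
  {s: True, h: False, t: False}
  {h: True, s: True, t: False}
  {t: True, s: True, h: False}


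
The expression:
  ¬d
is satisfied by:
  {d: False}


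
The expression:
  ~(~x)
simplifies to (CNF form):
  x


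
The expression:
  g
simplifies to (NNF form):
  g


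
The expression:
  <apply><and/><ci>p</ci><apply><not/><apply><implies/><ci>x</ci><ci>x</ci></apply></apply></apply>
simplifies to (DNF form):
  <false/>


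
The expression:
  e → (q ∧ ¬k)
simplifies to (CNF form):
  (q ∨ ¬e) ∧ (¬e ∨ ¬k)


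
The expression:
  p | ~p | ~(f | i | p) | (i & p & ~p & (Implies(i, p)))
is always true.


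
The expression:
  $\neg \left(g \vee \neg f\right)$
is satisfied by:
  {f: True, g: False}


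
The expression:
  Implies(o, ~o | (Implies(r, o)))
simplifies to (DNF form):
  True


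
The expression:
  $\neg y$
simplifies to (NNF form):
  $\neg y$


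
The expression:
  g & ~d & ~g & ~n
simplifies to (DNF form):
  False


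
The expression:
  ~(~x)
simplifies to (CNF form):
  x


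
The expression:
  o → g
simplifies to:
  g ∨ ¬o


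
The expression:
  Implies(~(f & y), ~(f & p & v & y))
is always true.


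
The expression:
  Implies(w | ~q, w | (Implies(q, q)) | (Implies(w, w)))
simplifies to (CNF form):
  True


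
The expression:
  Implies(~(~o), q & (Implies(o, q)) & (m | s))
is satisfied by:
  {q: True, m: True, s: True, o: False}
  {q: True, m: True, s: False, o: False}
  {q: True, s: True, o: False, m: False}
  {q: True, s: False, o: False, m: False}
  {m: True, s: True, o: False, q: False}
  {m: True, s: False, o: False, q: False}
  {s: True, m: False, o: False, q: False}
  {s: False, m: False, o: False, q: False}
  {q: True, m: True, o: True, s: True}
  {q: True, m: True, o: True, s: False}
  {q: True, o: True, s: True, m: False}


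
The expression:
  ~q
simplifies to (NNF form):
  ~q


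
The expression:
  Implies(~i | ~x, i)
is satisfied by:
  {i: True}


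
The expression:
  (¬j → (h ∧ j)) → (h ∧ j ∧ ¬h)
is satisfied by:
  {j: False}


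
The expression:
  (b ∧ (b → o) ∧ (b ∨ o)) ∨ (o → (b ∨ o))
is always true.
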